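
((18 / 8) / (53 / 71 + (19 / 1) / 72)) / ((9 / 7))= 8946 / 5165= 1.73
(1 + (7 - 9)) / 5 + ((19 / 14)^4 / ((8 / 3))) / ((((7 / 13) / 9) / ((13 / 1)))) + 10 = 286.22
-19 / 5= -3.80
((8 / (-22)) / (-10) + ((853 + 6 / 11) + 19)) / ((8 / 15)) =17997 / 11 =1636.09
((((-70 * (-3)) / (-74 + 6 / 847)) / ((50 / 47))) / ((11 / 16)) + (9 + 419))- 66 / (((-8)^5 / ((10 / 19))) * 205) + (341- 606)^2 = 8829939562519713 / 124983009280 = 70649.12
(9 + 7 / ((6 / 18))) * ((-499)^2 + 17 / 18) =22410175 / 3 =7470058.33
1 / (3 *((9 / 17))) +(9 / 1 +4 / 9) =10.07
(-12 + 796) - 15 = 769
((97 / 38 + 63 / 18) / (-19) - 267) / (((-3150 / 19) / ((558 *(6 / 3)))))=854732 / 475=1799.44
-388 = -388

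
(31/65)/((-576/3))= -31/12480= -0.00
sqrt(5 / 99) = 0.22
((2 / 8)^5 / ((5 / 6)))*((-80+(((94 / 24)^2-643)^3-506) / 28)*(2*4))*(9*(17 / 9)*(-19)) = 238488588036836173 / 8918138880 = 26741968.39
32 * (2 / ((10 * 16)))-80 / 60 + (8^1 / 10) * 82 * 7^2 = 48202 / 15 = 3213.47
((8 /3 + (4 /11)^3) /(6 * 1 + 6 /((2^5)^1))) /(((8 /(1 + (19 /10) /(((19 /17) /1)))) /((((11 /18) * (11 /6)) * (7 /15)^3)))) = 185906 /11026125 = 0.02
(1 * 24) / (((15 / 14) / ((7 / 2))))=78.40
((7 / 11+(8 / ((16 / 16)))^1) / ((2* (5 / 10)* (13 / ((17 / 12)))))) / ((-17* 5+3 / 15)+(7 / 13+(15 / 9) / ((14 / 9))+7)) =-56525 / 4575978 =-0.01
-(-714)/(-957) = -238/319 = -0.75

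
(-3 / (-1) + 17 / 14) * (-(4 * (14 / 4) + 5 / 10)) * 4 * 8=-13688 / 7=-1955.43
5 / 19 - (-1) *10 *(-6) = -1135 / 19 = -59.74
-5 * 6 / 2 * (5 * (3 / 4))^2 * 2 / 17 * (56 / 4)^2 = -165375 / 34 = -4863.97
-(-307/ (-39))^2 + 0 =-94249/ 1521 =-61.97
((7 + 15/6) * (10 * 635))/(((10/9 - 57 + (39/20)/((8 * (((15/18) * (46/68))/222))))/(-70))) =-87410925000/830111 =-105300.29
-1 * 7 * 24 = -168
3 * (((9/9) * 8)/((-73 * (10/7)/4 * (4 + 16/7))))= -588/4015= -0.15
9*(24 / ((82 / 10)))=1080 / 41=26.34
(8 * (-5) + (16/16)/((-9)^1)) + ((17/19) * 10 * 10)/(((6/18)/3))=130841/171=765.15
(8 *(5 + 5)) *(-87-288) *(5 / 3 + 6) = -230000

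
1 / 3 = 0.33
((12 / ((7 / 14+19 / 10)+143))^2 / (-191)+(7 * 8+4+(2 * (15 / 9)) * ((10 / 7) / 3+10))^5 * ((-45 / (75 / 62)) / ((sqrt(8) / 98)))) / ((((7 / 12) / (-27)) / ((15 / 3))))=2298498206875949.12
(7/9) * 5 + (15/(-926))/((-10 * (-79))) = 5120753/1316772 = 3.89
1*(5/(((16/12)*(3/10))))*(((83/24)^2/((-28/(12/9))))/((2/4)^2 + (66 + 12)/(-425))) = -73195625/683424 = -107.10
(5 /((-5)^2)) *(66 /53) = 66 /265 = 0.25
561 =561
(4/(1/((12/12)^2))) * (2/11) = 8/11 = 0.73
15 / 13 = 1.15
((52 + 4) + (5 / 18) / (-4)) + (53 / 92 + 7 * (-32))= -277369 / 1656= -167.49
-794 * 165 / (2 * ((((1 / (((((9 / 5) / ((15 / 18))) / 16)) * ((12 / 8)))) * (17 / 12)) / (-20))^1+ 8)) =-8562.51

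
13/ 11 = 1.18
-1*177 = -177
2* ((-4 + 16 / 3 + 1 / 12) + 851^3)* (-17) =-125724190693 / 6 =-20954031782.17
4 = 4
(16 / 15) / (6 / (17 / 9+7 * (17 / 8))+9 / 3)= 19312 / 60795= 0.32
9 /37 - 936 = -34623 /37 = -935.76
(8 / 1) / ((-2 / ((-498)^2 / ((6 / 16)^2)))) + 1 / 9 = -63489023 / 9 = -7054335.89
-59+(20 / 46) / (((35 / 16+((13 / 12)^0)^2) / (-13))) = -71287 / 1173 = -60.77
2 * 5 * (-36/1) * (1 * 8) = -2880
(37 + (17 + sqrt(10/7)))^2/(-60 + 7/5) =-51.99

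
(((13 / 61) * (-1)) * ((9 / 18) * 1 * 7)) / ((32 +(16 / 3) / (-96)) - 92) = 819 / 65941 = 0.01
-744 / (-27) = 27.56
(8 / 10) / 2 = 2 / 5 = 0.40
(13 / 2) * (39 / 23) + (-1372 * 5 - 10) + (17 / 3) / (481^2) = -218992208797 / 31927818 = -6858.98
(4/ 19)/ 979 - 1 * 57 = -1060253/ 18601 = -57.00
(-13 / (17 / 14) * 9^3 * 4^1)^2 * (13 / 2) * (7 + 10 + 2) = 34784420527584 / 289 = 120361316704.44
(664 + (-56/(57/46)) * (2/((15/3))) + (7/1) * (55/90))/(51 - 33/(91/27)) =101177713/6412500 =15.78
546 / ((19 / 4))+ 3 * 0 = 2184 / 19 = 114.95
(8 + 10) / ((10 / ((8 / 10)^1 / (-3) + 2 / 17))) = -114 / 425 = -0.27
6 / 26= 0.23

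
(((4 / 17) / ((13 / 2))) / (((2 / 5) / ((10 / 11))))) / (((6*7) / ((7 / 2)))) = 50 / 7293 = 0.01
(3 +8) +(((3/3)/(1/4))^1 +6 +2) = 23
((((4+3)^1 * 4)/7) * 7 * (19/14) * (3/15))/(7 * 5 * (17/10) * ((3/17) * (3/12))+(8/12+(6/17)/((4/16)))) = 816/505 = 1.62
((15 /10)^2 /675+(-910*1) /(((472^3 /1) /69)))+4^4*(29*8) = 234199106495231 /3943276800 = 59392.00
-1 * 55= -55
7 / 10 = 0.70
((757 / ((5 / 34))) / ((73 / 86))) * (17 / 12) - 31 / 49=460920766 / 53655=8590.45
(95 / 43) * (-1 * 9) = -855 / 43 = -19.88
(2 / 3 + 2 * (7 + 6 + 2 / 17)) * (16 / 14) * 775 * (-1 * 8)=-9721600 / 51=-190619.61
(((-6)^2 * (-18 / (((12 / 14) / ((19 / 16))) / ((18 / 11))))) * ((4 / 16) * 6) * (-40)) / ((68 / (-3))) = -1454355 / 374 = -3888.65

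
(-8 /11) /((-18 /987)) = 1316 /33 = 39.88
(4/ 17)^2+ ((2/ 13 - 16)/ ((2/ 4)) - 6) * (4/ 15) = -112664/ 11271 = -10.00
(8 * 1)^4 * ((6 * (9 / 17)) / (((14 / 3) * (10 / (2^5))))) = 8921.71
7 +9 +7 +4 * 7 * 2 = 79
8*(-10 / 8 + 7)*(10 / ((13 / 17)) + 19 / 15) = 128662 / 195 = 659.81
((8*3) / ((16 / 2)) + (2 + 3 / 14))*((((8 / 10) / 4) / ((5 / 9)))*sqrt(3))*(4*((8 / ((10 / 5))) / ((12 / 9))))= 3942*sqrt(3) / 175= 39.02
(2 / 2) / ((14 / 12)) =6 / 7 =0.86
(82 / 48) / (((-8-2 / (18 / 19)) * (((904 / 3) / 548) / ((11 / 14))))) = -556083 / 2303392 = -0.24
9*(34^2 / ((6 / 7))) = 12138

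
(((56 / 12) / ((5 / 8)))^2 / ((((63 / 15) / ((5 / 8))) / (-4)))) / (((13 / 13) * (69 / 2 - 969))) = 256 / 7209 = 0.04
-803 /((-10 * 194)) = 803 /1940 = 0.41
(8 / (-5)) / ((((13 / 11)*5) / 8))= -704 / 325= -2.17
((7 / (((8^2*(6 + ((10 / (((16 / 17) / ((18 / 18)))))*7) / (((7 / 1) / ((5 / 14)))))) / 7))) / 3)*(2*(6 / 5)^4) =74088 / 685625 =0.11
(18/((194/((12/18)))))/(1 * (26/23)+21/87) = 1334/29585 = 0.05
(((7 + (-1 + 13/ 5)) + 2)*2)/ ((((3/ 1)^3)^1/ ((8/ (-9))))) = -848/ 1215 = -0.70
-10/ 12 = -5/ 6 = -0.83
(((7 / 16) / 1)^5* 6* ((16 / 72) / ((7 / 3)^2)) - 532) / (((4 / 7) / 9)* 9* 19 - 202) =976217053 / 350748672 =2.78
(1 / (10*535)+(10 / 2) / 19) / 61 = 26769 / 6200650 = 0.00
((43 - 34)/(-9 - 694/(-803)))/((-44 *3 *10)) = 0.00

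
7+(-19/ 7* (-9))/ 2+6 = 353/ 14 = 25.21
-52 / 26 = -2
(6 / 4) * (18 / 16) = 27 / 16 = 1.69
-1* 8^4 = -4096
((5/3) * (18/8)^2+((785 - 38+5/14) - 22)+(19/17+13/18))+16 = 12880009/17136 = 751.63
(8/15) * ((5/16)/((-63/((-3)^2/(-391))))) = 1/16422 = 0.00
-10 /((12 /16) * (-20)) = 2 /3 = 0.67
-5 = -5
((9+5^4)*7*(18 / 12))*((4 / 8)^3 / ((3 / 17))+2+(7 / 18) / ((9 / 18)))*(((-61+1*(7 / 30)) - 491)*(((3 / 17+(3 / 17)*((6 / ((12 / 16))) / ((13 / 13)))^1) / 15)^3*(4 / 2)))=-746780136417 / 24565000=-30400.17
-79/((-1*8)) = 79/8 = 9.88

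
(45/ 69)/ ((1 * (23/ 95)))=1425/ 529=2.69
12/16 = 0.75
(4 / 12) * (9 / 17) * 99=297 / 17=17.47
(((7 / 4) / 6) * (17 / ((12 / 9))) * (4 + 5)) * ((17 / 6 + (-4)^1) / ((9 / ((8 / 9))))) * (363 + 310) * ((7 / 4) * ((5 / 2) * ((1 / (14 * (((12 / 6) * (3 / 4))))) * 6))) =-2803045 / 864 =-3244.27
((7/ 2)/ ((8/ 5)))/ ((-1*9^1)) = -35/ 144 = -0.24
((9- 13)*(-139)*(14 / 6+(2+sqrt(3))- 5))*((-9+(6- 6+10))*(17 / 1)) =-18904 / 3+9452*sqrt(3) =10070.01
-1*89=-89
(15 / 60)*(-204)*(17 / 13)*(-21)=18207 / 13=1400.54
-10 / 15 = -2 / 3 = -0.67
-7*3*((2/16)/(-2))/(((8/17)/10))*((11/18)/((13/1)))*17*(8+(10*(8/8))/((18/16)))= 2114035/5616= 376.43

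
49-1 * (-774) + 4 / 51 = 41977 / 51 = 823.08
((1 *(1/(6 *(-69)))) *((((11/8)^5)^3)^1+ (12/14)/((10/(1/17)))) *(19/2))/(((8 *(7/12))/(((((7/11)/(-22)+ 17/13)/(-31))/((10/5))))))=4871522501725497714603/404566286491535361966080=0.01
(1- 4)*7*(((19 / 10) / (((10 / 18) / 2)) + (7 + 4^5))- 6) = -541716 / 25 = -21668.64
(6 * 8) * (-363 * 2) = -34848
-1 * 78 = -78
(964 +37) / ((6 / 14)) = 7007 / 3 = 2335.67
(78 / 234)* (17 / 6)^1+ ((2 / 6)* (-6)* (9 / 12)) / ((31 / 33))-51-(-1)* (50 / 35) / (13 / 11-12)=-12035053 / 232407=-51.78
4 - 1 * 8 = -4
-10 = -10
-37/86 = -0.43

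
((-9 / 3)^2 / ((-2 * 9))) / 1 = -1 / 2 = -0.50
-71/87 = -0.82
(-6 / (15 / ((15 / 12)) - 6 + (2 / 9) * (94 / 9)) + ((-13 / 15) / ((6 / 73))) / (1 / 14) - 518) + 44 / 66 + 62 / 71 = -715803776 / 1076715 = -664.80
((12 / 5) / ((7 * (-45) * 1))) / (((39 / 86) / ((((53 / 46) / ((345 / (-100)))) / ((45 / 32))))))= 1166848 / 292444425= 0.00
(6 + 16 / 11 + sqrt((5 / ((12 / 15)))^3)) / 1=2031 / 88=23.08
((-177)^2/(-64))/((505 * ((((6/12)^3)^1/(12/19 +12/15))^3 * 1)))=-630453768192/432974375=-1456.10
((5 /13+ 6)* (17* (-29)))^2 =1674364561 /169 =9907482.61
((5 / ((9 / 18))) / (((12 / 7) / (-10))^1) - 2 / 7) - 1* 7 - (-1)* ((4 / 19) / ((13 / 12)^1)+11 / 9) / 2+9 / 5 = -9820667 / 155610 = -63.11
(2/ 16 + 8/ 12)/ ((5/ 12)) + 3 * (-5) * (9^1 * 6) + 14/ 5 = -8053/ 10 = -805.30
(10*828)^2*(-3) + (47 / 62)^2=-790615466591 / 3844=-205675199.43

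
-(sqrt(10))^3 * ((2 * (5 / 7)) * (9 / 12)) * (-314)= 23550 * sqrt(10) / 7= 10638.81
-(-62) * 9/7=558/7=79.71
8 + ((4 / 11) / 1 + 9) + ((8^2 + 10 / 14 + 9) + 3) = 7244 / 77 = 94.08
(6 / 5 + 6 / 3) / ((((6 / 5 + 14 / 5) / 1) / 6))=24 / 5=4.80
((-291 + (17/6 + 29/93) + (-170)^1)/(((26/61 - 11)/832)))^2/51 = 25449094.46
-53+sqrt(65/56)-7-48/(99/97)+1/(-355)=-1253893/11715+sqrt(910)/28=-105.96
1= 1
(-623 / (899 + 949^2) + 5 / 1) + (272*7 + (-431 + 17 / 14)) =9334577389 / 6310500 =1479.21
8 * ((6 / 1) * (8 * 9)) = 3456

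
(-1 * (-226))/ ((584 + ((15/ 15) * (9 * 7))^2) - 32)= 226/ 4521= 0.05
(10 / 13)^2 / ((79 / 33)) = 0.25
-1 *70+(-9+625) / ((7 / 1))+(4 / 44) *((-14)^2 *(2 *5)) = 2158 / 11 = 196.18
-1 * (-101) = 101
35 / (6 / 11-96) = -11 / 30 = -0.37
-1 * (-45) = 45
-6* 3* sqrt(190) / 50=-9* sqrt(190) / 25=-4.96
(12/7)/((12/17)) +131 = 934/7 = 133.43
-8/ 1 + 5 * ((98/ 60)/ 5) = -191/ 30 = -6.37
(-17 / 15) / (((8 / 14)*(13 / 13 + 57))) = -119 / 3480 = -0.03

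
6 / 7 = 0.86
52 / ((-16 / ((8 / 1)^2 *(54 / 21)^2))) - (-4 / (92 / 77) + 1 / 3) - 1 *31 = -4744667 / 3381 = -1403.33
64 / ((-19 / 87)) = -5568 / 19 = -293.05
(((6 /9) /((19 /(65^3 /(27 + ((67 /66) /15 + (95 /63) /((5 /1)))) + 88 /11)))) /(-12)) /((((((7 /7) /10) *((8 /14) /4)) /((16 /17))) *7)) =-50791162720 /183789261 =-276.36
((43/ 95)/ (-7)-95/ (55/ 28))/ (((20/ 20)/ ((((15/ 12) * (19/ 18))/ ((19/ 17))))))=-6022301/ 105336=-57.17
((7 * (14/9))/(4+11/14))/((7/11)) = 2156/603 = 3.58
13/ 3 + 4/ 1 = 25/ 3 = 8.33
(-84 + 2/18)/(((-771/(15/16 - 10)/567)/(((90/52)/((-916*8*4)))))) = 103453875/3133804544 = 0.03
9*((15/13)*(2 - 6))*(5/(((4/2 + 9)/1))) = -18.88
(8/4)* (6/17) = 12/17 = 0.71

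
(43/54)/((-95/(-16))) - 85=-217681/2565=-84.87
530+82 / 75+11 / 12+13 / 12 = 39982 / 75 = 533.09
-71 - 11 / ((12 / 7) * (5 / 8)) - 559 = -9604 / 15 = -640.27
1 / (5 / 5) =1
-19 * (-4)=76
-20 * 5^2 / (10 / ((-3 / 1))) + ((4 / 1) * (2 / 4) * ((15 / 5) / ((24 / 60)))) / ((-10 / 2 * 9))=449 / 3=149.67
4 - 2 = 2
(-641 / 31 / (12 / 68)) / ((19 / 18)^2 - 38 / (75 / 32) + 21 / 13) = 382484700 / 44015009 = 8.69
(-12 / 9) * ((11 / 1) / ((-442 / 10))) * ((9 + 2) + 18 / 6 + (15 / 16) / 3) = 12595 / 2652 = 4.75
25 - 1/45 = 1124/45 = 24.98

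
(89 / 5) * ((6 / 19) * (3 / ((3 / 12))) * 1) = 6408 / 95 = 67.45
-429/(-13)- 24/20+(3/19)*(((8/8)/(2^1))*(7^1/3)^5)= 573437/15390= 37.26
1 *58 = 58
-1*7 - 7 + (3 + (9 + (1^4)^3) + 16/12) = 1/3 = 0.33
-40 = -40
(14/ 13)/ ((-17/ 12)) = -168/ 221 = -0.76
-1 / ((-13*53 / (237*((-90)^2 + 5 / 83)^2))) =2021180775225 / 89557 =22568652.09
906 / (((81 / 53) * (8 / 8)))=16006 / 27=592.81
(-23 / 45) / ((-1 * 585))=23 / 26325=0.00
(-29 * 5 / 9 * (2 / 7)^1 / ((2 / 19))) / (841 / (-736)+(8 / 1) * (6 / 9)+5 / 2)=-2027680 / 310233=-6.54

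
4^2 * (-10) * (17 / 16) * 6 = -1020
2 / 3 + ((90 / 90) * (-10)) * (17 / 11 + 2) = -1148 / 33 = -34.79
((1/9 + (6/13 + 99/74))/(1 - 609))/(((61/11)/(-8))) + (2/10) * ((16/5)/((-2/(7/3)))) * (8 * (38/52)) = -4375692377/1003462200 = -4.36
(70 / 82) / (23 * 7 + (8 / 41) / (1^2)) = 35 / 6609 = 0.01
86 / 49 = 1.76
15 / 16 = 0.94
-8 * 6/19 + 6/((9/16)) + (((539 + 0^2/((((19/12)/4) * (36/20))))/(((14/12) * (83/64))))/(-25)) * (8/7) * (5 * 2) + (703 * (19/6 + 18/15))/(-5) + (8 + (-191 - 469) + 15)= -1405.67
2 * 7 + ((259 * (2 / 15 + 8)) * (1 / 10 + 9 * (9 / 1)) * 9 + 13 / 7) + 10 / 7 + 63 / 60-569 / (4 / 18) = 1074511561 / 700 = 1535016.52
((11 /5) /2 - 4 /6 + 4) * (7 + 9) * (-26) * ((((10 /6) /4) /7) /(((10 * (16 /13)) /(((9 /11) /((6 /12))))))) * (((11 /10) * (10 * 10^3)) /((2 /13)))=-1043575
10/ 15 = 2/ 3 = 0.67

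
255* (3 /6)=255 /2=127.50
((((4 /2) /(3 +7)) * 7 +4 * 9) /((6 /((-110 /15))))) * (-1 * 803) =1651771 /45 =36706.02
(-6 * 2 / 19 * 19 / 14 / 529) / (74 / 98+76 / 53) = -742 / 1002455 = -0.00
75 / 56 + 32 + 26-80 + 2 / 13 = -14929 / 728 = -20.51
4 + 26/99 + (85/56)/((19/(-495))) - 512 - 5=-58175129/105336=-552.28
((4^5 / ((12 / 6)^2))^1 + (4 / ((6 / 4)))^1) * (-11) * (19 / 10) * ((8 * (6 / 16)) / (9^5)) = -81092 / 295245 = -0.27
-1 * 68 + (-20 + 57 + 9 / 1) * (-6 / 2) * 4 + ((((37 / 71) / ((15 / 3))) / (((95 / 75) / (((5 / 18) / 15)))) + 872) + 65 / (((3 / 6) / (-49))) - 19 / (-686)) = -25477451149 / 4164363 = -6117.97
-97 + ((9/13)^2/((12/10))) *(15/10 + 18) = -89.21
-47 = -47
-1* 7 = -7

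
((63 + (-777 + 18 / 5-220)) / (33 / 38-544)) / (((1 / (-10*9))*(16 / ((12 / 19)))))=-125604 / 20639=-6.09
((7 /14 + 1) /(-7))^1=-3 /14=-0.21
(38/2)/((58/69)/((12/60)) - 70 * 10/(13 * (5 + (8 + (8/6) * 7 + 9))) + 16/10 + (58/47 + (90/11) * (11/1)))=210795/1057508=0.20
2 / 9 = 0.22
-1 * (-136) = 136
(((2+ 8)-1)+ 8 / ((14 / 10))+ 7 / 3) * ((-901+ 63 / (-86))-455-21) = -7069605 / 301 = -23487.06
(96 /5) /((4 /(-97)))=-465.60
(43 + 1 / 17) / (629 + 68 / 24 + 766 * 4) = 4392 / 376975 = 0.01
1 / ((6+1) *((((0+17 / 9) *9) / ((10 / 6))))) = 0.01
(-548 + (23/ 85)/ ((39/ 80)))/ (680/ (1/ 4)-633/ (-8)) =-2903648/ 14846559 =-0.20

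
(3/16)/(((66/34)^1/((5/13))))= 85/2288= 0.04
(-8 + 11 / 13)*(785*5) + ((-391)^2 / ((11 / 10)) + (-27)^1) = 15855394 / 143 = 110876.88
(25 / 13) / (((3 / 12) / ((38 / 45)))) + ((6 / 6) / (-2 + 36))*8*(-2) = 11984 / 1989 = 6.03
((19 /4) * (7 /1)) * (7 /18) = 931 /72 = 12.93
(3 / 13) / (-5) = -3 / 65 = -0.05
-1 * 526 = -526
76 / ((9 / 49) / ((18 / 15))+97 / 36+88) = 134064 / 160255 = 0.84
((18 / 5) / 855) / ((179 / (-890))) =-356 / 17005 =-0.02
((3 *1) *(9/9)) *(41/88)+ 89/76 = 4295/1672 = 2.57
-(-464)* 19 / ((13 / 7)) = 61712 / 13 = 4747.08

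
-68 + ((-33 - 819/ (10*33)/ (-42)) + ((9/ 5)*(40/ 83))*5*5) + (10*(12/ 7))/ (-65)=-132131711/ 1661660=-79.52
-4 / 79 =-0.05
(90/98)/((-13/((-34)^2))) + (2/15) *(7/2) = -775841/9555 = -81.20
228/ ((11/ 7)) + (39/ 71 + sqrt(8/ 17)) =2*sqrt(34)/ 17 + 113745/ 781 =146.33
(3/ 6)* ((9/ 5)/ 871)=9/ 8710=0.00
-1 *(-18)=18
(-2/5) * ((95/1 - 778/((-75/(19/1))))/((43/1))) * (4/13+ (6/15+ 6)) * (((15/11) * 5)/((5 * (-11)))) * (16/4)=76411616/8454875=9.04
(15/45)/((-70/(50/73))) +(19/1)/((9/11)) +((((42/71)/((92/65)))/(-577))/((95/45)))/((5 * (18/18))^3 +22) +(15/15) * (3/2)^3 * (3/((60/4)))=11241624156101/470479776120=23.89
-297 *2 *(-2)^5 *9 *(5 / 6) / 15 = 9504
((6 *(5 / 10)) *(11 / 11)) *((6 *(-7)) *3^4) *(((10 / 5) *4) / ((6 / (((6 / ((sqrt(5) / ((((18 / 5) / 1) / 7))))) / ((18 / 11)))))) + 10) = -102060 - 128304 *sqrt(5) / 25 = -113535.86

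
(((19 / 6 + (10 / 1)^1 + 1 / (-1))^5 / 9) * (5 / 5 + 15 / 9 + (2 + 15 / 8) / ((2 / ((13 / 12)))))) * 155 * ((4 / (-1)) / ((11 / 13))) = -1274057974267975 / 12317184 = -103437439.46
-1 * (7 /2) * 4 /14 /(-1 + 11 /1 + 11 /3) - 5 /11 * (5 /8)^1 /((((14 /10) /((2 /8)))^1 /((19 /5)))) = -26867 /101024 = -0.27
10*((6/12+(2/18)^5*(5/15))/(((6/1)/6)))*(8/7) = 1012280/177147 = 5.71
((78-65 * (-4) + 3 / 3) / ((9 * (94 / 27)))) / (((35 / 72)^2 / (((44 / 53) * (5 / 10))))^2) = 33.38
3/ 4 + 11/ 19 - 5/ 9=529/ 684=0.77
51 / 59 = 0.86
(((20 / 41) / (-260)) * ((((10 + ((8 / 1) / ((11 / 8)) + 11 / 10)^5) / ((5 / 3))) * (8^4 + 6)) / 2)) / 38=-1571390629858595553 / 1630963477000000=-963.47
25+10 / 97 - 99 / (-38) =102133 / 3686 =27.71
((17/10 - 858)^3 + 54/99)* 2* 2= -6906698799017/2750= -2511526836.01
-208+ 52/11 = -2236/11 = -203.27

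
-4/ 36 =-1/ 9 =-0.11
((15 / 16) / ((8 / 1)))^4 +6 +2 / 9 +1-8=-1878592567 / 2415919104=-0.78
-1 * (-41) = 41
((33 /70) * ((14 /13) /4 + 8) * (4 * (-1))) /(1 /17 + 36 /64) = -385968 /15379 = -25.10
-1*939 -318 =-1257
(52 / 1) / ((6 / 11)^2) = 174.78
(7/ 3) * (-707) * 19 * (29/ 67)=-2726899/ 201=-13566.66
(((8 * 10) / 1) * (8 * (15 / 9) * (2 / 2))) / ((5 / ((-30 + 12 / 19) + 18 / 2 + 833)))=9881600 / 57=173361.40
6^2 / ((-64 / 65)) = -585 / 16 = -36.56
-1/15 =-0.07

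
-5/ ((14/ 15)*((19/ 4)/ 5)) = -750/ 133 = -5.64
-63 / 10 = -6.30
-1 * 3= -3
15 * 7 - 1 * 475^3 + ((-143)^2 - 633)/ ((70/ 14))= -535839034/ 5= -107167806.80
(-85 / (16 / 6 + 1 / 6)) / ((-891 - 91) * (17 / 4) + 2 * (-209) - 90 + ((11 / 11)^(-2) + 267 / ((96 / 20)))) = 80 / 12333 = 0.01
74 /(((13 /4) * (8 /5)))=185 /13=14.23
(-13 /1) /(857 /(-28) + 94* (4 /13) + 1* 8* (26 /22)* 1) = -52052 /31113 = -1.67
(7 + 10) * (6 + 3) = 153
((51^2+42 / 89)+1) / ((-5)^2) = 46324 / 445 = 104.10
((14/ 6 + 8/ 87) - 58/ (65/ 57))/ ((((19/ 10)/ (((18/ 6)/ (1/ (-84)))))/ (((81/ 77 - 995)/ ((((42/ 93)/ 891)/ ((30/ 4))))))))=-4737473192404620/ 50141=-94483021726.82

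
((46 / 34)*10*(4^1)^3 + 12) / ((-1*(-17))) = 14924 / 289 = 51.64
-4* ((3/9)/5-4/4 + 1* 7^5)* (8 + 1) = -605018.40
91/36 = 2.53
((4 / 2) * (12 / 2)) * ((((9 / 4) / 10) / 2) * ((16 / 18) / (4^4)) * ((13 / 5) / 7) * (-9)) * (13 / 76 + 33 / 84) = -1053 / 119168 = -0.01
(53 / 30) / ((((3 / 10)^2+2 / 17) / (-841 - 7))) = -7640480 / 1059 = -7214.81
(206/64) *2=103/16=6.44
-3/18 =-1/6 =-0.17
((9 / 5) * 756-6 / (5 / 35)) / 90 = 1099 / 75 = 14.65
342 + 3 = 345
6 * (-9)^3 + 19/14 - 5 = -61287/14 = -4377.64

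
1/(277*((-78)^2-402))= 1/1573914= 0.00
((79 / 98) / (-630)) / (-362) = 79 / 22349880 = 0.00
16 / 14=8 / 7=1.14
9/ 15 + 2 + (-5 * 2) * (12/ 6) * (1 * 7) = -687/ 5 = -137.40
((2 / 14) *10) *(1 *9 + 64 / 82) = 13.97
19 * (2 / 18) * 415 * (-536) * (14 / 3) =-59169040 / 27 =-2191445.93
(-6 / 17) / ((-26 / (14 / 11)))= 42 / 2431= 0.02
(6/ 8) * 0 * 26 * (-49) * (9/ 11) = 0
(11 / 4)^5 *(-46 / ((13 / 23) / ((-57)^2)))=-276801735771 / 6656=-41586799.24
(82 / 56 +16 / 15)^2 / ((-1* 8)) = -1129969 / 1411200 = -0.80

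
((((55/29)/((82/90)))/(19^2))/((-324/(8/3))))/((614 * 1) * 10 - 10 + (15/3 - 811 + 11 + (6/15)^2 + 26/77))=-1058750/119030563199439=-0.00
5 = 5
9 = 9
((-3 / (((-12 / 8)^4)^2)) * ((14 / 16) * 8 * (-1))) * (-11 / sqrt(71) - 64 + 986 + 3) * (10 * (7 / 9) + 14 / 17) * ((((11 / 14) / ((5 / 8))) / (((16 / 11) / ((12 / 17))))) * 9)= 7541416960 / 210681 - 448408576 * sqrt(71) / 74791755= 35744.91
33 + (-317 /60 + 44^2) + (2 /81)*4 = 3181381 /1620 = 1963.82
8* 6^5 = 62208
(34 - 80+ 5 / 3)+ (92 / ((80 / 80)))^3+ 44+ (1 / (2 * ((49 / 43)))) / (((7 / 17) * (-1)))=1602537025 / 2058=778686.60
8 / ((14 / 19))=76 / 7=10.86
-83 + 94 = 11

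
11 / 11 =1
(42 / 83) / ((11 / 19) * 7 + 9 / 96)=25536 / 209243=0.12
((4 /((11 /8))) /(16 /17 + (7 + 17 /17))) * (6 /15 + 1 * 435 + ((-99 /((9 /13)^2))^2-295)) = 1178866156 /84645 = 13927.18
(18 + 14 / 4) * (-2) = -43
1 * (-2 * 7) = -14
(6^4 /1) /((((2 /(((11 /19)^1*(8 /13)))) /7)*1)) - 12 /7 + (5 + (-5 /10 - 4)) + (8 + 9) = 5642939 /3458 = 1631.85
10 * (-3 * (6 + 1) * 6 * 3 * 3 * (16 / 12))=-15120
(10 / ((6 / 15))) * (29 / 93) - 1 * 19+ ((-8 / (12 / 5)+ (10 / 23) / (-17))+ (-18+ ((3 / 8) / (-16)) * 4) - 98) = -152034529 / 1163616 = -130.66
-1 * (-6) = 6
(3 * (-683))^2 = 4198401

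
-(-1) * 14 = 14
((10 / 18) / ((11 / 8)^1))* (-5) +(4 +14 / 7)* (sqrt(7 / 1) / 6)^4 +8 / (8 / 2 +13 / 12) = -0.22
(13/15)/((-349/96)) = -416/1745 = -0.24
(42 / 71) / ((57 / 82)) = 1148 / 1349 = 0.85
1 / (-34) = -1 / 34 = -0.03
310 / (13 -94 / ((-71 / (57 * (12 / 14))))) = 154070 / 38609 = 3.99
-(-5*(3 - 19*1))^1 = -80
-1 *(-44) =44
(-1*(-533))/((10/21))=1119.30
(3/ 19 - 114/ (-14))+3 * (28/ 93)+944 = 3930060/ 4123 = 953.20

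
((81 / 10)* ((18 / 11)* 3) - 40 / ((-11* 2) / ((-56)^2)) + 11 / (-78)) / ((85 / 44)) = 49261562 / 16575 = 2972.04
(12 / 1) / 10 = 6 / 5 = 1.20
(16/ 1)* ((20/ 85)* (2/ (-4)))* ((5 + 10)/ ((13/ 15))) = -7200/ 221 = -32.58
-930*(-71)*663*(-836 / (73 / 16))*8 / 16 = -292786528320 / 73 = -4010774360.55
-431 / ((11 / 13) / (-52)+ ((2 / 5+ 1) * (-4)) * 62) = 1456780 / 1173591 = 1.24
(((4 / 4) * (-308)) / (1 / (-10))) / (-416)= -385 / 52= -7.40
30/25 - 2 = -4/5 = -0.80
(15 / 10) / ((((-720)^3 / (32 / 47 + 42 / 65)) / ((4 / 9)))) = -2027 / 855204480000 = -0.00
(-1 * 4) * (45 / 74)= -90 / 37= -2.43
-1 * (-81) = 81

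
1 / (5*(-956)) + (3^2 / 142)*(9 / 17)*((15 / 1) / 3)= 966743 / 5769460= 0.17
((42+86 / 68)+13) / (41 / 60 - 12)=-57390 / 11543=-4.97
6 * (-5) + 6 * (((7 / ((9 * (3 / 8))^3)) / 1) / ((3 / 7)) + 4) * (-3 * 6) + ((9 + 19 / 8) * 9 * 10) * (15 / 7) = 1685.86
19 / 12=1.58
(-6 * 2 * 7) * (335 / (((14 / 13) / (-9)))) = 235170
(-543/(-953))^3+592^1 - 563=25260275140/865523177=29.18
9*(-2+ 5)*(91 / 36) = 273 / 4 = 68.25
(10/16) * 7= 35/8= 4.38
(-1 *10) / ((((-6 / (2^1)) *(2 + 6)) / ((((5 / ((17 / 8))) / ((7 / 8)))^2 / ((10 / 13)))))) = 166400 / 42483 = 3.92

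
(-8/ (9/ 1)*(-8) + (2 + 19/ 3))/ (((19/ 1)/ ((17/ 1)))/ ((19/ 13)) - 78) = -2363/ 11817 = -0.20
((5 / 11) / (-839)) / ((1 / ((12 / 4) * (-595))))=8925 / 9229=0.97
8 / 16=1 / 2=0.50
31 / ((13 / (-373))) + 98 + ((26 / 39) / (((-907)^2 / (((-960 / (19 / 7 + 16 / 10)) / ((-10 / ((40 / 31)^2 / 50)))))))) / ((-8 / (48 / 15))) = -1228253686865007 / 1551880447507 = -791.46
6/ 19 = 0.32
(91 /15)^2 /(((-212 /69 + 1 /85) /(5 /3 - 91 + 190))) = -977837042 /807795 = -1210.50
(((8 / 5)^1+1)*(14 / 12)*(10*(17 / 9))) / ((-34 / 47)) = -4277 / 54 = -79.20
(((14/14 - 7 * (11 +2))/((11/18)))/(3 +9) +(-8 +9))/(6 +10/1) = -31/44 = -0.70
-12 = -12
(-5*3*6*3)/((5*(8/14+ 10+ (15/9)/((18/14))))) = -10206/2243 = -4.55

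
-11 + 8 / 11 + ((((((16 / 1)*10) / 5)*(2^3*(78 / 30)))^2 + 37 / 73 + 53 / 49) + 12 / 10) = 435783641583 / 983675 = 443015.88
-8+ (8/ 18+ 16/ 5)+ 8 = 164/ 45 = 3.64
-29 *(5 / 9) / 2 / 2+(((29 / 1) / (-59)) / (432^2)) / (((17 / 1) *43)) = -32419206749 / 8048906496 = -4.03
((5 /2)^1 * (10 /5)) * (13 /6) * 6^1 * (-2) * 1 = -130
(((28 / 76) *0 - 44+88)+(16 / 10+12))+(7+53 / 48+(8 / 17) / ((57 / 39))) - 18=3722987 / 77520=48.03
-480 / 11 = -43.64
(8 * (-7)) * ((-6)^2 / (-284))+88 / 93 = 53120 / 6603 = 8.04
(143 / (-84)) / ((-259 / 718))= 51337 / 10878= 4.72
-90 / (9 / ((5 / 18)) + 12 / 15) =-225 / 83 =-2.71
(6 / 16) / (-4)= -0.09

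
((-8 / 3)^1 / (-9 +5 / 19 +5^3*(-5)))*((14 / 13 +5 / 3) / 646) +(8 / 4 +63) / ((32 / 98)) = 76279320413 / 383192784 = 199.06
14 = 14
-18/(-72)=1/4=0.25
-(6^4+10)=-1306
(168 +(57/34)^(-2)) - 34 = 134.36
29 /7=4.14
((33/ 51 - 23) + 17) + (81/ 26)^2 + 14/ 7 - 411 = -4650207/ 11492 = -404.65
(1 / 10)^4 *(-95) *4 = -19 / 500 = -0.04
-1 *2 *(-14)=28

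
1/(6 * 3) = 0.06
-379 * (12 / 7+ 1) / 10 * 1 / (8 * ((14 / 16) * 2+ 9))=-7201 / 6020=-1.20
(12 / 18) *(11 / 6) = 11 / 9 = 1.22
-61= -61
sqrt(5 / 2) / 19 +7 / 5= sqrt(10) / 38 +7 / 5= 1.48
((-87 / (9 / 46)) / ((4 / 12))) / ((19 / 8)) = -10672 / 19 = -561.68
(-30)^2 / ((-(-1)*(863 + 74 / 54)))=12150 / 11669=1.04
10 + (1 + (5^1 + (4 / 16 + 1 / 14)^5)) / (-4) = 585093463 / 68841472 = 8.50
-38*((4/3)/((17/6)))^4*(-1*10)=1556480/83521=18.64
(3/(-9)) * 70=-70/3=-23.33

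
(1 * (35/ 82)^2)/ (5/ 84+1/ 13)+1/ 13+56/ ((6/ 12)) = 369280858/ 3256097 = 113.41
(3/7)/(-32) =-3/224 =-0.01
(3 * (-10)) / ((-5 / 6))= 36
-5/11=-0.45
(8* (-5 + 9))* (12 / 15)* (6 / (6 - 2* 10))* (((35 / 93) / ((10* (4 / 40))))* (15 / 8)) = -240 / 31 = -7.74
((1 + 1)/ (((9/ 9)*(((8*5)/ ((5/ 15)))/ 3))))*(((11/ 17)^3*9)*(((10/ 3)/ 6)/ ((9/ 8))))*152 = 404624/ 44217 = 9.15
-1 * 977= -977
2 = 2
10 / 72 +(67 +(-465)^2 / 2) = 3894467 / 36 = 108179.64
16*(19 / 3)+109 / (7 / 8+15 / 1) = 41224 / 381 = 108.20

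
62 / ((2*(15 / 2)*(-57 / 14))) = -868 / 855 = -1.02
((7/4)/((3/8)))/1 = 14/3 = 4.67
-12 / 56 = -3 / 14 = -0.21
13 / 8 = 1.62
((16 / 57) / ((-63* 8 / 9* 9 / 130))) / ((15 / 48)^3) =-212992 / 89775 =-2.37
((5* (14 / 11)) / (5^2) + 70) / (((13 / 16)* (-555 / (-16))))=329728 / 132275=2.49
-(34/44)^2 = -289/484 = -0.60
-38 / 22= -19 / 11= -1.73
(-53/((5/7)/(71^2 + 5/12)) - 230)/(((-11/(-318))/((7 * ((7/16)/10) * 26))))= -758210851307/8800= -86160324.01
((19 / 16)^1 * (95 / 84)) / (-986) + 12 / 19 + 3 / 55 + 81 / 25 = 27175393451 / 6924086400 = 3.92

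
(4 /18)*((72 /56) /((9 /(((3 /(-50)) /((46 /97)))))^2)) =9409 /166635000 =0.00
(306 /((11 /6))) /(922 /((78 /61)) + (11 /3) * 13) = 17901 /82445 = 0.22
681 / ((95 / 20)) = 2724 / 19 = 143.37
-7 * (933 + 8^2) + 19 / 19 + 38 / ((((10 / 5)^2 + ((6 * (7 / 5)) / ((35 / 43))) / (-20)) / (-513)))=-10951338 / 871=-12573.29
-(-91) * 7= 637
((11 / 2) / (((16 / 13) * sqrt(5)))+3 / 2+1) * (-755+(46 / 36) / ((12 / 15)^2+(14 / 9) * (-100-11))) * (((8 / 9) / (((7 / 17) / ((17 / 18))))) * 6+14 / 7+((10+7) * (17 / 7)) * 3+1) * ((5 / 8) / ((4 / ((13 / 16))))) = -31209041924125 / 936375552-178515719805995 * sqrt(5) / 14982008832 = -59973.13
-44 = -44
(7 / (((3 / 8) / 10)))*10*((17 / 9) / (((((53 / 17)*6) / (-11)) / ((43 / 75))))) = -15310064 / 12879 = -1188.76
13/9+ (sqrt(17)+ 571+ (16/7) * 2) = sqrt(17)+ 36352/63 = 581.14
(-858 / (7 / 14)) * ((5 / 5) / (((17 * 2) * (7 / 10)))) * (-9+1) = 68640 / 119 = 576.81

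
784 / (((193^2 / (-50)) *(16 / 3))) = -7350 / 37249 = -0.20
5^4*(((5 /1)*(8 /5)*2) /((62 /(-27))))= -135000 /31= -4354.84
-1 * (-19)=19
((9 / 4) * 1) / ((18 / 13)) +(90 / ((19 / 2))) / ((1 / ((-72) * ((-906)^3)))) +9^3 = 77104474601935 / 152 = 507266280275.89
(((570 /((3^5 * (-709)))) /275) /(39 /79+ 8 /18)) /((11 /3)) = -3002 /858318945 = -0.00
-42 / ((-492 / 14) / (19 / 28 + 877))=172025 / 164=1048.93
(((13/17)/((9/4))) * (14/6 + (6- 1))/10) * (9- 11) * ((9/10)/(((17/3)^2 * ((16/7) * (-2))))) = 3003/982600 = 0.00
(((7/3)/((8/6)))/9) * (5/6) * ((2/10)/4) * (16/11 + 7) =217/3168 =0.07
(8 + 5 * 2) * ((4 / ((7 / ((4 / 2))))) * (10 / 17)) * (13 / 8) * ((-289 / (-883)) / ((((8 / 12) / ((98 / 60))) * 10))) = 13923 / 8830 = 1.58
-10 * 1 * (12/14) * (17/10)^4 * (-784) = 7015764/125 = 56126.11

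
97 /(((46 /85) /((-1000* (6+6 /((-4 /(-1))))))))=-30918750 /23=-1344293.48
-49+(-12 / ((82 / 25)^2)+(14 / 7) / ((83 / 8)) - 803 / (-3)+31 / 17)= 1562370956 / 7115673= 219.57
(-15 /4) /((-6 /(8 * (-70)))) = -350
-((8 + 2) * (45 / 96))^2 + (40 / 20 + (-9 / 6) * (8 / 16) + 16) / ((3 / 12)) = 12039 / 256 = 47.03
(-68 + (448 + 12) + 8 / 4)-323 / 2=465 / 2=232.50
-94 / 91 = -1.03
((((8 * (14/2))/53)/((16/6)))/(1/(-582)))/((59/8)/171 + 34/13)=-217356048/2505787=-86.74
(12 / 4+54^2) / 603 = 973 / 201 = 4.84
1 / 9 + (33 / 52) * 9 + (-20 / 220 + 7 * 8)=317795 / 5148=61.73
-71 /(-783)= 71 /783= 0.09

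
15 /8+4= 47 /8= 5.88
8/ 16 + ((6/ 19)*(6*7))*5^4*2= 630019/ 38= 16579.45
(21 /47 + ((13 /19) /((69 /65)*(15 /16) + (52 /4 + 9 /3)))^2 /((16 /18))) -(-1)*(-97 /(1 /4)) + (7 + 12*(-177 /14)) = -112852800011604 /212023449575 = -532.27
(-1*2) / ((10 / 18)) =-18 / 5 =-3.60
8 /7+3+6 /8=137 /28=4.89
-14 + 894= 880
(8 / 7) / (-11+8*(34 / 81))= -648 / 4333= -0.15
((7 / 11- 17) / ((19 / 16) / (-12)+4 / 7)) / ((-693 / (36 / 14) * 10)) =6912 / 537845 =0.01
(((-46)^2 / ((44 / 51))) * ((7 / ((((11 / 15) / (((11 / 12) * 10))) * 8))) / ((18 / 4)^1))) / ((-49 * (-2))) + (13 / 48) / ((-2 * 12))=5394799 / 88704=60.82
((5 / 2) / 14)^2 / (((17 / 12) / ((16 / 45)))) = 0.01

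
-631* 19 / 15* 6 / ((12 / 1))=-11989 / 30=-399.63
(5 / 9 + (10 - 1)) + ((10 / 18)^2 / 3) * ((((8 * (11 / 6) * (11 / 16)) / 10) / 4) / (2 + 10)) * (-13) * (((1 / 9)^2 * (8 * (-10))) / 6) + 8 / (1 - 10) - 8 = 5708029 / 8503056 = 0.67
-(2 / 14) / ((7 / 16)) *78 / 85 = -0.30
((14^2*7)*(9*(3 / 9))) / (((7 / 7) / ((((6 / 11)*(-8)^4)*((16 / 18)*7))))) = 629407744 / 11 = 57218885.82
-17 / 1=-17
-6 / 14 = -3 / 7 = -0.43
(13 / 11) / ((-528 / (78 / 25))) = -169 / 24200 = -0.01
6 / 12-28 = -55 / 2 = -27.50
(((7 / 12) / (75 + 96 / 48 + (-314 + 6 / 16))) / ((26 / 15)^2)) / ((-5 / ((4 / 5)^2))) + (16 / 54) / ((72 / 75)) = 13334411 / 43188795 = 0.31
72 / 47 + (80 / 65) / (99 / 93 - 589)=8518112 / 5568043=1.53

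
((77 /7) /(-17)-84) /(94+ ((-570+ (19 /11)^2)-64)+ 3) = 174119 /1098472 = 0.16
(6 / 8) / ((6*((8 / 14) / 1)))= 0.22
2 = 2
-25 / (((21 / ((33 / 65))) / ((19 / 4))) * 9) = -1045 / 3276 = -0.32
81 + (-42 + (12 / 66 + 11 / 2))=983 / 22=44.68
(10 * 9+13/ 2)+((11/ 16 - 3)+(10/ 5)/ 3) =4553/ 48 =94.85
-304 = -304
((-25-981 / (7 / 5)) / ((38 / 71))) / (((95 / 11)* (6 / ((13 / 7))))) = -2578862 / 53067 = -48.60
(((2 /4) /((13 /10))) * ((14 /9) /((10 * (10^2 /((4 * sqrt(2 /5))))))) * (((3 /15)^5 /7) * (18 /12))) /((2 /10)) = sqrt(10) /6093750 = 0.00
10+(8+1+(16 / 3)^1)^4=3419611 / 81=42217.42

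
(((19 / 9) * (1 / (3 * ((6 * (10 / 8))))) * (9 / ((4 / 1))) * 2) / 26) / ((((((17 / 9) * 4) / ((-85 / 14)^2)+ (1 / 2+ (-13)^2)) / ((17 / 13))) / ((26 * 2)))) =109820 / 16877159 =0.01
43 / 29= 1.48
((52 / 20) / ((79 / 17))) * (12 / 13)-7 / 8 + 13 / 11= 28617 / 34760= 0.82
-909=-909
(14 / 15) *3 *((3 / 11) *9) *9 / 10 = 1701 / 275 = 6.19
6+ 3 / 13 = 6.23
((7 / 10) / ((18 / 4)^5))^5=17623416832 / 2243431211537039339907028125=0.00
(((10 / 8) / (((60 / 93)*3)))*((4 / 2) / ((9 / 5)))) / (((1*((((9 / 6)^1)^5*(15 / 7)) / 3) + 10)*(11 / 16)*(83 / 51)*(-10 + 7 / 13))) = -3069248 / 698387481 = -0.00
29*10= 290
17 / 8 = 2.12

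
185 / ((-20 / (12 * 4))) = -444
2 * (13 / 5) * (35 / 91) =2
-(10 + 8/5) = -58/5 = -11.60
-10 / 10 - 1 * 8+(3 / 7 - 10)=-130 / 7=-18.57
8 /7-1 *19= -125 /7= -17.86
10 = 10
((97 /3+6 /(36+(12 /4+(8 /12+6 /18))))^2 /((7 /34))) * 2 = 64576217 /6300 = 10250.19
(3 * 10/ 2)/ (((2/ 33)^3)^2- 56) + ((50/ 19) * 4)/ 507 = -34429244588131/ 139335962464920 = -0.25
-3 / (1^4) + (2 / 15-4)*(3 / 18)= -164 / 45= -3.64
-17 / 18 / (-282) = 17 / 5076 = 0.00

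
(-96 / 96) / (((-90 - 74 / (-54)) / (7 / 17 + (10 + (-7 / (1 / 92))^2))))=190368603 / 40681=4679.55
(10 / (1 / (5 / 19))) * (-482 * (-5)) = 120500 / 19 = 6342.11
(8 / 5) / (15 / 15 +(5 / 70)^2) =1568 / 985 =1.59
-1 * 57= -57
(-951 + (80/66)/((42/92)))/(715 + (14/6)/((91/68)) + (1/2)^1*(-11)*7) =-17087278/12220593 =-1.40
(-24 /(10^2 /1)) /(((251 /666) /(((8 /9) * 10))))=-7104 /1255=-5.66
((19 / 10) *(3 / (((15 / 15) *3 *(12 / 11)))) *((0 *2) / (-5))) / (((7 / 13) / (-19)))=0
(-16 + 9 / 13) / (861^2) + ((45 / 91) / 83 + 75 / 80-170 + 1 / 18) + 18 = -1932535917607 / 12798165744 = -151.00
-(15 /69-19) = 432 /23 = 18.78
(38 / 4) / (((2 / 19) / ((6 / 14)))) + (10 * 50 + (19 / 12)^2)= 545515 / 1008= 541.19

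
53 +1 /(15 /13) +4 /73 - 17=40429 /1095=36.92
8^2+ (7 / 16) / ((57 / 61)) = 58795 / 912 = 64.47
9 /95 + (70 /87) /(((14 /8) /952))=3618383 /8265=437.80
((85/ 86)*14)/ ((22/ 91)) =54145/ 946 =57.24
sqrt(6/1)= sqrt(6)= 2.45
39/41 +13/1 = 572/41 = 13.95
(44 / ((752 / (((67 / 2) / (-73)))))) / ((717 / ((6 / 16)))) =-737 / 52480576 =-0.00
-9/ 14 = -0.64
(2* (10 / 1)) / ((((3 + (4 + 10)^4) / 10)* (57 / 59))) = 11800 / 2189883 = 0.01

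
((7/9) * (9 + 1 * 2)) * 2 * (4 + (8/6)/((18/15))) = 7084/81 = 87.46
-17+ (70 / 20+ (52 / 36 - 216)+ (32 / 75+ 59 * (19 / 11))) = -622313 / 4950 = -125.72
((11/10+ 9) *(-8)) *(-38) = 15352/5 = 3070.40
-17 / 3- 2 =-23 / 3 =-7.67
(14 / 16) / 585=7 / 4680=0.00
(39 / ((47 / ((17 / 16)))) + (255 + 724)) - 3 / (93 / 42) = 22811417 / 23312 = 978.53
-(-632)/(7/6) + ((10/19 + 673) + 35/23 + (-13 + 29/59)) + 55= 227271397/180481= 1259.25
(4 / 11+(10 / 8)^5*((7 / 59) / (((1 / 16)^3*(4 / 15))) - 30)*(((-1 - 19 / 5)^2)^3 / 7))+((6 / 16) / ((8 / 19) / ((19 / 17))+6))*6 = 399793651680623 / 41831944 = 9557137.76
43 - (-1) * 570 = 613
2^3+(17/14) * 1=129/14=9.21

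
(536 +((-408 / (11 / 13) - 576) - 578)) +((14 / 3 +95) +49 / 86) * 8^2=7541914 / 1419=5314.95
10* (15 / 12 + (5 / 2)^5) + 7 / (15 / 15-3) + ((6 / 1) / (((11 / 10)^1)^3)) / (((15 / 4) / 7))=21167739 / 21296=993.98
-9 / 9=-1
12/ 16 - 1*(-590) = 2363/ 4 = 590.75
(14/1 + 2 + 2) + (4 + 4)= 26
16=16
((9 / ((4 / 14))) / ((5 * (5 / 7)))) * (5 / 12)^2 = 49 / 32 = 1.53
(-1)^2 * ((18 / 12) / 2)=3 / 4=0.75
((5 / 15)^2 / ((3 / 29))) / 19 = 29 / 513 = 0.06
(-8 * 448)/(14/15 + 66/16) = -430080/607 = -708.53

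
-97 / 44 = -2.20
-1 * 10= -10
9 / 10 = 0.90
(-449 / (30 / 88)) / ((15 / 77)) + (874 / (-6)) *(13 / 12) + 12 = -6216073 / 900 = -6906.75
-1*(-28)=28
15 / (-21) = -5 / 7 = -0.71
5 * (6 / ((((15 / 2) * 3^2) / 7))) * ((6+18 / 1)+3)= 84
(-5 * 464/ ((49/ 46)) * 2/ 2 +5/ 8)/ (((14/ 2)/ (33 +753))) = -335431395/ 1372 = -244483.52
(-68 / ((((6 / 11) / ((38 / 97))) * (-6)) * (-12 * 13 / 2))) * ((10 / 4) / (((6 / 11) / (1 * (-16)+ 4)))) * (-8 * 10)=-459.17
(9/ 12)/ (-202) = -3/ 808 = -0.00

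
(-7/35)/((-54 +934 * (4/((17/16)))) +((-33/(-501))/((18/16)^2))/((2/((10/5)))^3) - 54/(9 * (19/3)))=-4369221/75616796420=-0.00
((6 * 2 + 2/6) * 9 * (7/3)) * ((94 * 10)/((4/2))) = 121730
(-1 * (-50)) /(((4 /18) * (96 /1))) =75 /32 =2.34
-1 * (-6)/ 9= 2/ 3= 0.67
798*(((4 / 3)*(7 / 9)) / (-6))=-3724 / 27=-137.93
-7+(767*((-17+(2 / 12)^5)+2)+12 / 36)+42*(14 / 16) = -11474.82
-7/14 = -1/2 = -0.50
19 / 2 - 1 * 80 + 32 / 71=-9947 / 142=-70.05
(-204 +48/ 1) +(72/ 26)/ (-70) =-70998/ 455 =-156.04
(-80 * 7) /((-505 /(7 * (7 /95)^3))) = 268912 /86594875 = 0.00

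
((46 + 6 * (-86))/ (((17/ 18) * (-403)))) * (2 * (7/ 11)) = 118440/ 75361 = 1.57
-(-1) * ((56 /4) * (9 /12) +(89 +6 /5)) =1007 /10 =100.70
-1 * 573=-573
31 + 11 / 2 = 73 / 2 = 36.50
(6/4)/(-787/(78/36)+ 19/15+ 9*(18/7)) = -4095/924982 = -0.00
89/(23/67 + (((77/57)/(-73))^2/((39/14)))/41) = 165085414565877/636759634019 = 259.26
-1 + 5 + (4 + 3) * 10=74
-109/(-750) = 109/750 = 0.15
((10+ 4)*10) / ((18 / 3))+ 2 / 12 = 47 / 2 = 23.50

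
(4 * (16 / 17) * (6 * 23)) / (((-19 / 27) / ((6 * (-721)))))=1031595264 / 323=3193793.39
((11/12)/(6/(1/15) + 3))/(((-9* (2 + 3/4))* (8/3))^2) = 1/441936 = 0.00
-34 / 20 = -17 / 10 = -1.70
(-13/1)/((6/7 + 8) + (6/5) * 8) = -455/646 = -0.70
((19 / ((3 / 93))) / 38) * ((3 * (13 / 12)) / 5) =403 / 40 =10.08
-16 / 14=-8 / 7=-1.14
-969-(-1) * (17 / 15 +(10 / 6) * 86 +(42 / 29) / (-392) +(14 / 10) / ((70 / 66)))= -50133917 / 60900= -823.22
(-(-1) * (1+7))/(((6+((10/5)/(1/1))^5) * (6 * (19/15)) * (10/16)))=16/361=0.04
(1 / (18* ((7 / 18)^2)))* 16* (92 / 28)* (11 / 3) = 70.81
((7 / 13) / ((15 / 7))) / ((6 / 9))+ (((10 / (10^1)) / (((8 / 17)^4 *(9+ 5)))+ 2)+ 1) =18015873 / 3727360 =4.83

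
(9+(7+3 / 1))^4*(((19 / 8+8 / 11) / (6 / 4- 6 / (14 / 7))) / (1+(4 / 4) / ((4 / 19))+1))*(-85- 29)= 450650018 / 99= 4552020.38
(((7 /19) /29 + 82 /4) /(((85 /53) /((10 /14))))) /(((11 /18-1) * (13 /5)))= -53912925 /5966779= -9.04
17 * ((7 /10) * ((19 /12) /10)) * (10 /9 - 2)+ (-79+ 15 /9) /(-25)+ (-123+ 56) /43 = -0.14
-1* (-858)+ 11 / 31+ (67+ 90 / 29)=834684 / 899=928.46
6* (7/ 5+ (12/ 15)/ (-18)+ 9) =932/ 15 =62.13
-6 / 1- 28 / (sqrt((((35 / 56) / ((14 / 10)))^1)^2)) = -1718 / 25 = -68.72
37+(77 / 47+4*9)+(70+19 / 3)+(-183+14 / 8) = -17077 / 564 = -30.28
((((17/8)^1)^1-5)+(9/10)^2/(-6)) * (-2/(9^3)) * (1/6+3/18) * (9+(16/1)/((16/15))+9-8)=301/4374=0.07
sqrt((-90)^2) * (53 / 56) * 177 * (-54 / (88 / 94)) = -535702005 / 616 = -869646.11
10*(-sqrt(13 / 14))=-5*sqrt(182) / 7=-9.64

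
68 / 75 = 0.91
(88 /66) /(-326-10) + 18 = 4535 /252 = 18.00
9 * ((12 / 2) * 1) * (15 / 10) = 81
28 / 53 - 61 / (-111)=6341 / 5883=1.08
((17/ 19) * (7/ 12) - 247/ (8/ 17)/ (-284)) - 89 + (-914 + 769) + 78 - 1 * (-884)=730.37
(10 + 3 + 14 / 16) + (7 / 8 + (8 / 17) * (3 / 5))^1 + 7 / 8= 10817 / 680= 15.91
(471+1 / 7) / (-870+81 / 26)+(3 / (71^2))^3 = -10984343141398037 / 20210766095067933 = -0.54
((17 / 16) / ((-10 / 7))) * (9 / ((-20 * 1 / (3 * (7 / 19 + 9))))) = 9.41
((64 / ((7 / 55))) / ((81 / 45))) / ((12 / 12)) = 17600 / 63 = 279.37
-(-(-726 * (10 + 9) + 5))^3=-2621792488069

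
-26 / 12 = -13 / 6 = -2.17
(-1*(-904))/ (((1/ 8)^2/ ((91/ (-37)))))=-5264896/ 37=-142294.49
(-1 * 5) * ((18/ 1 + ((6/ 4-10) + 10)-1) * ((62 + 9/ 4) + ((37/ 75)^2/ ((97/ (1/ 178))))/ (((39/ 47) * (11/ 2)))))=-198096329283389/ 33332013000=-5943.13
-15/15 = -1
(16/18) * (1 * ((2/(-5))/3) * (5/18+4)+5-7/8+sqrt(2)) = 8 * sqrt(2)/9+3839/1215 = 4.42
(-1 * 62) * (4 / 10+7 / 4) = -1333 / 10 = -133.30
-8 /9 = -0.89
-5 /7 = -0.71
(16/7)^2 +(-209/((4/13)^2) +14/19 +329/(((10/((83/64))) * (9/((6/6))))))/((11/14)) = -82507593761/29494080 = -2797.43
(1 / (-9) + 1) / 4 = 0.22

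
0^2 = 0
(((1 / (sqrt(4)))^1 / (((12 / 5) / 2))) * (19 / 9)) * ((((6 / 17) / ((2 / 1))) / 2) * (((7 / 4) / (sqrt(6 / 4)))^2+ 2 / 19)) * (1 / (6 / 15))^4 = 3059375 / 470016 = 6.51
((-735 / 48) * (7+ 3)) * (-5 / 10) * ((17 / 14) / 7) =425 / 32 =13.28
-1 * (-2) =2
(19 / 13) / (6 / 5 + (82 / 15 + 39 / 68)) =3876 / 19201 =0.20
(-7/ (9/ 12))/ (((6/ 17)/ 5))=-1190/ 9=-132.22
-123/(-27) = 41/9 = 4.56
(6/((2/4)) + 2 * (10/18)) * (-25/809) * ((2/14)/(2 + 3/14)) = -5900/225711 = -0.03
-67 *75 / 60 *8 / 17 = -670 / 17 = -39.41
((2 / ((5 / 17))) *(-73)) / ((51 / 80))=-2336 / 3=-778.67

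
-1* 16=-16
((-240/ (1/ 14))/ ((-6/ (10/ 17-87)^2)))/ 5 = 241691632/ 289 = 836303.22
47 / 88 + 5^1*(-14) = -6113 / 88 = -69.47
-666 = -666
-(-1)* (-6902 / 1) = -6902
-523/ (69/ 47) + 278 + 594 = 35587/ 69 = 515.75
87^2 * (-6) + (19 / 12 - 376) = -549461 / 12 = -45788.42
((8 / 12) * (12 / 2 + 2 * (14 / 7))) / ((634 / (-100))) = -1000 / 951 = -1.05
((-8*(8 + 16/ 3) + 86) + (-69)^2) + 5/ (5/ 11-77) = 11973917/ 2526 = 4740.27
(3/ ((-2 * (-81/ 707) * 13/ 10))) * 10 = 35350/ 351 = 100.71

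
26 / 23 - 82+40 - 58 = -2274 / 23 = -98.87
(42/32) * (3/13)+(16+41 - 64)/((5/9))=-12789/1040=-12.30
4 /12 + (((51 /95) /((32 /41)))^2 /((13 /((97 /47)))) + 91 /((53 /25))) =38904869542663 /897812198400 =43.33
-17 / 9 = -1.89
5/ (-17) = -5/ 17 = -0.29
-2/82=-1/41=-0.02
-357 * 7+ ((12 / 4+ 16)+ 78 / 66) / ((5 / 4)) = -136557 / 55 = -2482.85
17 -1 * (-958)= 975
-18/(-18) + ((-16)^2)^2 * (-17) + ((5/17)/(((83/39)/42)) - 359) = -1572508980/1411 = -1114464.20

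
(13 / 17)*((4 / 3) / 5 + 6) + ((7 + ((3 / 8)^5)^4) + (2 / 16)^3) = 3467409174194408617327 / 293994983674745978880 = 11.79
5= 5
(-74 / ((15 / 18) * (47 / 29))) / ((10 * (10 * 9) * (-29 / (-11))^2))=-4477 / 511125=-0.01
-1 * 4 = -4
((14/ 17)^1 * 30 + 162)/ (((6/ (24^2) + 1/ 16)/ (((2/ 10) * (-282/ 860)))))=-21481632/ 127925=-167.92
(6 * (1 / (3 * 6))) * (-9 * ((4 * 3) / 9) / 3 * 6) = -8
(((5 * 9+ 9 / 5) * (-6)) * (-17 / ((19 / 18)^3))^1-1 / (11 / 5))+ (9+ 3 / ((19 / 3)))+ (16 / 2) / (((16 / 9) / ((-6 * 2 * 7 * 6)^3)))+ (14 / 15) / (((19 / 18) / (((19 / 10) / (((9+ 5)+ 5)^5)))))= -392285047926178733 / 680927225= -576104220.13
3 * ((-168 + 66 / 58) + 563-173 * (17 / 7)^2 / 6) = 1927559 / 2842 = 678.24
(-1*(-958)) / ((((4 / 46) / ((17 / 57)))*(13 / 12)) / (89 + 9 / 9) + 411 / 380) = 640528380 / 725501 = 882.88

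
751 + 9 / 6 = 1505 / 2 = 752.50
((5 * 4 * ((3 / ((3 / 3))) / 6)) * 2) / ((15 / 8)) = 32 / 3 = 10.67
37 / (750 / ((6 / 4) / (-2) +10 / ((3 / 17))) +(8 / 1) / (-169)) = 4195763 / 1515632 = 2.77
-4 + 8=4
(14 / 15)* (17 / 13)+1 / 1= 433 / 195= 2.22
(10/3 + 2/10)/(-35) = -53/525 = -0.10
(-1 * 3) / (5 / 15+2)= -9 / 7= -1.29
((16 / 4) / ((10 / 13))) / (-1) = -26 / 5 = -5.20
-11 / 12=-0.92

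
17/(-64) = -17/64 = -0.27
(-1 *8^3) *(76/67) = -38912/67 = -580.78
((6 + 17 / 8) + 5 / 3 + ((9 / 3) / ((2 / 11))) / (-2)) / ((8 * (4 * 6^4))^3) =37 / 1711891286065152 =0.00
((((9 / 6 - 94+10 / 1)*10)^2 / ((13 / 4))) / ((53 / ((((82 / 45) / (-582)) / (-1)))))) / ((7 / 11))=27285500 / 1403493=19.44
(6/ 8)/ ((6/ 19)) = 19/ 8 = 2.38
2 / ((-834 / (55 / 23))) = -55 / 9591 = -0.01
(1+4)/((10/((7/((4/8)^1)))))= 7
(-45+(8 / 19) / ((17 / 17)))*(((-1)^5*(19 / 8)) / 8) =847 / 64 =13.23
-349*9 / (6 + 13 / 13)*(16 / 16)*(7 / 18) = -349 / 2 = -174.50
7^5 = 16807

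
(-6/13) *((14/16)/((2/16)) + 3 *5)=-132/13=-10.15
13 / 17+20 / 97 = 1601 / 1649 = 0.97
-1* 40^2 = -1600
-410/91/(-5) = 82/91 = 0.90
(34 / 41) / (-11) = -34 / 451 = -0.08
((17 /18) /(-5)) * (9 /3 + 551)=-104.64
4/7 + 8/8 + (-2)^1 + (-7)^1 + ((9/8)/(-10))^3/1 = -26629103/3584000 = -7.43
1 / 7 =0.14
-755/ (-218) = 755/ 218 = 3.46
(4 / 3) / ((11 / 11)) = 4 / 3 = 1.33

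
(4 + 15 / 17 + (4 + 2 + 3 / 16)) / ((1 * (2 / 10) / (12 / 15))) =3011 / 68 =44.28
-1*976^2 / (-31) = 952576 / 31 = 30728.26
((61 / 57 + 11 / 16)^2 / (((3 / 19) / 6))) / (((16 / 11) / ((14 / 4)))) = 197859893 / 700416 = 282.49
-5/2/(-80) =1/32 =0.03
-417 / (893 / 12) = -5004 / 893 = -5.60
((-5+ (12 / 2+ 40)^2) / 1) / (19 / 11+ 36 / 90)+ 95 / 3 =119810 / 117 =1024.02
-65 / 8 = -8.12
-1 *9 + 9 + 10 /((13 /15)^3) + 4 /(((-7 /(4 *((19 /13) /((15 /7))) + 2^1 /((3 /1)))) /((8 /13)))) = 3268358 /230685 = 14.17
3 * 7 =21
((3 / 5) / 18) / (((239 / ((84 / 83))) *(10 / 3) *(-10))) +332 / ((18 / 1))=823235311 / 44633250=18.44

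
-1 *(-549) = 549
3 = 3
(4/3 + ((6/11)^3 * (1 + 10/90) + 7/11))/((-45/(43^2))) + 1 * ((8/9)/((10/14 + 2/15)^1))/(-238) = -4803610609/54372681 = -88.35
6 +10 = 16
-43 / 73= -0.59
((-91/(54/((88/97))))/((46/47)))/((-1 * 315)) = 13442/2710665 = 0.00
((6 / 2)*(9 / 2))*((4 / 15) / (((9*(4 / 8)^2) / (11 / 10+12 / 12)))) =84 / 25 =3.36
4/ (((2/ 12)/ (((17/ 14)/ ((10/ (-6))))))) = -17.49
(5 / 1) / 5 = 1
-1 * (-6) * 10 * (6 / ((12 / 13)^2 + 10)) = 30420 / 917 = 33.17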